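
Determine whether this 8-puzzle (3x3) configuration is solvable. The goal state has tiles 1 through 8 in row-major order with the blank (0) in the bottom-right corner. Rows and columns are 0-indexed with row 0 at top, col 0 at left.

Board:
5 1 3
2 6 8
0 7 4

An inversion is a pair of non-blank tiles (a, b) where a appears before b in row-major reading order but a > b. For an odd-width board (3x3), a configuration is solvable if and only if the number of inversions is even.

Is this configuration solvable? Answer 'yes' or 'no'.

Inversions (pairs i<j in row-major order where tile[i] > tile[j] > 0): 9
9 is odd, so the puzzle is not solvable.

Answer: no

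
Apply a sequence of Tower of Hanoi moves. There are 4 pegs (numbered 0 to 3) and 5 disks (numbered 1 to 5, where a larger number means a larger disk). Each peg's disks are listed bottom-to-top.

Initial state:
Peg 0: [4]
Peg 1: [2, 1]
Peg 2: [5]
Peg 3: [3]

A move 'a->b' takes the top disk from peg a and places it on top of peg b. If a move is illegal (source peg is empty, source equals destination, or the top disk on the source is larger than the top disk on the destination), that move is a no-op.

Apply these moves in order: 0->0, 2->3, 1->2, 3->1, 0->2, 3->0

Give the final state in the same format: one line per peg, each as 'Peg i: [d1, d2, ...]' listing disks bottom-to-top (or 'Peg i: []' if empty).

Answer: Peg 0: [4, 3]
Peg 1: [2]
Peg 2: [5, 1]
Peg 3: []

Derivation:
After move 1 (0->0):
Peg 0: [4]
Peg 1: [2, 1]
Peg 2: [5]
Peg 3: [3]

After move 2 (2->3):
Peg 0: [4]
Peg 1: [2, 1]
Peg 2: [5]
Peg 3: [3]

After move 3 (1->2):
Peg 0: [4]
Peg 1: [2]
Peg 2: [5, 1]
Peg 3: [3]

After move 4 (3->1):
Peg 0: [4]
Peg 1: [2]
Peg 2: [5, 1]
Peg 3: [3]

After move 5 (0->2):
Peg 0: [4]
Peg 1: [2]
Peg 2: [5, 1]
Peg 3: [3]

After move 6 (3->0):
Peg 0: [4, 3]
Peg 1: [2]
Peg 2: [5, 1]
Peg 3: []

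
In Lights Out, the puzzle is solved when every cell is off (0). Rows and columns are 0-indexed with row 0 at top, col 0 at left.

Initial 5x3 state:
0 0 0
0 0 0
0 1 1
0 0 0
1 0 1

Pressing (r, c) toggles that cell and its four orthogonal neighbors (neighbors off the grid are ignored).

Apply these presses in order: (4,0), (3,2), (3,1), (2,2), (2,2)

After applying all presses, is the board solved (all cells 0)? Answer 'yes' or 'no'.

After press 1 at (4,0):
0 0 0
0 0 0
0 1 1
1 0 0
0 1 1

After press 2 at (3,2):
0 0 0
0 0 0
0 1 0
1 1 1
0 1 0

After press 3 at (3,1):
0 0 0
0 0 0
0 0 0
0 0 0
0 0 0

After press 4 at (2,2):
0 0 0
0 0 1
0 1 1
0 0 1
0 0 0

After press 5 at (2,2):
0 0 0
0 0 0
0 0 0
0 0 0
0 0 0

Lights still on: 0

Answer: yes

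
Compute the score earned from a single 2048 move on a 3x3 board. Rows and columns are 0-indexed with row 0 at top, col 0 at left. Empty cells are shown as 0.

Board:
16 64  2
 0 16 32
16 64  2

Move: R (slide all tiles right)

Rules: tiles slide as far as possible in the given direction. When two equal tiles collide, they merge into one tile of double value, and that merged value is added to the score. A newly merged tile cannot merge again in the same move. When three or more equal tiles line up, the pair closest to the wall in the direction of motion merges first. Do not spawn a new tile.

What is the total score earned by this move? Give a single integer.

Slide right:
row 0: [16, 64, 2] -> [16, 64, 2]  score +0 (running 0)
row 1: [0, 16, 32] -> [0, 16, 32]  score +0 (running 0)
row 2: [16, 64, 2] -> [16, 64, 2]  score +0 (running 0)
Board after move:
16 64  2
 0 16 32
16 64  2

Answer: 0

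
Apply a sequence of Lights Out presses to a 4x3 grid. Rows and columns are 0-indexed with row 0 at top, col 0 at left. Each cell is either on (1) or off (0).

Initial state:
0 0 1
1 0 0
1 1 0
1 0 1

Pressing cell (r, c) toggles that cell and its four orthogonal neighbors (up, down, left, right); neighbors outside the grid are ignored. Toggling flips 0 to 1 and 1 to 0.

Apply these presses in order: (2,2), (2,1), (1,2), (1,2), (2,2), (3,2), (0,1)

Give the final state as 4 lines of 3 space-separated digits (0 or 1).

After press 1 at (2,2):
0 0 1
1 0 1
1 0 1
1 0 0

After press 2 at (2,1):
0 0 1
1 1 1
0 1 0
1 1 0

After press 3 at (1,2):
0 0 0
1 0 0
0 1 1
1 1 0

After press 4 at (1,2):
0 0 1
1 1 1
0 1 0
1 1 0

After press 5 at (2,2):
0 0 1
1 1 0
0 0 1
1 1 1

After press 6 at (3,2):
0 0 1
1 1 0
0 0 0
1 0 0

After press 7 at (0,1):
1 1 0
1 0 0
0 0 0
1 0 0

Answer: 1 1 0
1 0 0
0 0 0
1 0 0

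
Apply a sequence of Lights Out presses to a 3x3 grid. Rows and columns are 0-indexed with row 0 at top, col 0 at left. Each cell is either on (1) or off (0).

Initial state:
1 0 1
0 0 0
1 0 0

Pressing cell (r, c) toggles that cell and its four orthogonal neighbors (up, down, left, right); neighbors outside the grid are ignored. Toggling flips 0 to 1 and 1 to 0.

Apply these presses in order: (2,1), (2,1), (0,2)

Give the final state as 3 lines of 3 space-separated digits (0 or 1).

After press 1 at (2,1):
1 0 1
0 1 0
0 1 1

After press 2 at (2,1):
1 0 1
0 0 0
1 0 0

After press 3 at (0,2):
1 1 0
0 0 1
1 0 0

Answer: 1 1 0
0 0 1
1 0 0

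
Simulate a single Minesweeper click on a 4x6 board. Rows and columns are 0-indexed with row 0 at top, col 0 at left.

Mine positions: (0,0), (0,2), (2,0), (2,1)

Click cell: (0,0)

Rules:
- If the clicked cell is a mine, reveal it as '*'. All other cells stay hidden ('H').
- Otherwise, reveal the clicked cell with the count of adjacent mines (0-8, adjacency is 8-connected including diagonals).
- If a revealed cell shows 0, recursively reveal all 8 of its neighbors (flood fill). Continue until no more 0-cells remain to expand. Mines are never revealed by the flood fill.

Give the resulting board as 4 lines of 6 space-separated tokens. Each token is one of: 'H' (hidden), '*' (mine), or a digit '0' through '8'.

* H H H H H
H H H H H H
H H H H H H
H H H H H H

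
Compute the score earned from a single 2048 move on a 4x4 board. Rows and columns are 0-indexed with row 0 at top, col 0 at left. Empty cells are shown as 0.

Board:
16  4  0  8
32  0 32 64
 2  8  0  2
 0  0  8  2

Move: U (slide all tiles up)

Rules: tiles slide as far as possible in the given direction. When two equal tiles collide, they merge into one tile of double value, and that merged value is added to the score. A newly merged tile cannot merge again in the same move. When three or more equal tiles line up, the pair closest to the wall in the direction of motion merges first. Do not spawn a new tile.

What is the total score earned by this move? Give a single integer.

Slide up:
col 0: [16, 32, 2, 0] -> [16, 32, 2, 0]  score +0 (running 0)
col 1: [4, 0, 8, 0] -> [4, 8, 0, 0]  score +0 (running 0)
col 2: [0, 32, 0, 8] -> [32, 8, 0, 0]  score +0 (running 0)
col 3: [8, 64, 2, 2] -> [8, 64, 4, 0]  score +4 (running 4)
Board after move:
16  4 32  8
32  8  8 64
 2  0  0  4
 0  0  0  0

Answer: 4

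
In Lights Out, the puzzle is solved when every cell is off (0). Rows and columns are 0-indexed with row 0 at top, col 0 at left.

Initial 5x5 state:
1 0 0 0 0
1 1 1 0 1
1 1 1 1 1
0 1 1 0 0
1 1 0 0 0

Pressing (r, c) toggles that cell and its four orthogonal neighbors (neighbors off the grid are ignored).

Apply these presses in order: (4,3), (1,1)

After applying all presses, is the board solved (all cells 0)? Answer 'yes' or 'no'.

Answer: no

Derivation:
After press 1 at (4,3):
1 0 0 0 0
1 1 1 0 1
1 1 1 1 1
0 1 1 1 0
1 1 1 1 1

After press 2 at (1,1):
1 1 0 0 0
0 0 0 0 1
1 0 1 1 1
0 1 1 1 0
1 1 1 1 1

Lights still on: 15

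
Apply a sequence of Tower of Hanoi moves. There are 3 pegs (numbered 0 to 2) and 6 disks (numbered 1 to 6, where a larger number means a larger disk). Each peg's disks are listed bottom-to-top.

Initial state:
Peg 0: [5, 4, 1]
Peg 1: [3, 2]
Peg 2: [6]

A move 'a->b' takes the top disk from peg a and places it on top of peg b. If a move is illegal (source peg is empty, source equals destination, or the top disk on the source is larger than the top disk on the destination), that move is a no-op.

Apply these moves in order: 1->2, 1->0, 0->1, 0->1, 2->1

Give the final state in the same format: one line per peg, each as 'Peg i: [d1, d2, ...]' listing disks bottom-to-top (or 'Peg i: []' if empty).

After move 1 (1->2):
Peg 0: [5, 4, 1]
Peg 1: [3]
Peg 2: [6, 2]

After move 2 (1->0):
Peg 0: [5, 4, 1]
Peg 1: [3]
Peg 2: [6, 2]

After move 3 (0->1):
Peg 0: [5, 4]
Peg 1: [3, 1]
Peg 2: [6, 2]

After move 4 (0->1):
Peg 0: [5, 4]
Peg 1: [3, 1]
Peg 2: [6, 2]

After move 5 (2->1):
Peg 0: [5, 4]
Peg 1: [3, 1]
Peg 2: [6, 2]

Answer: Peg 0: [5, 4]
Peg 1: [3, 1]
Peg 2: [6, 2]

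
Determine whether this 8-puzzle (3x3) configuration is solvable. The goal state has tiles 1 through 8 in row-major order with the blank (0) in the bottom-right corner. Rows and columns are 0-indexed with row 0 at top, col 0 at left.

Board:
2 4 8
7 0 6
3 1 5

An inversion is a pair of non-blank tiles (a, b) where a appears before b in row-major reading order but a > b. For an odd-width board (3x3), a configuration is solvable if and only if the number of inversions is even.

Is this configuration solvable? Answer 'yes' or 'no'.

Inversions (pairs i<j in row-major order where tile[i] > tile[j] > 0): 16
16 is even, so the puzzle is solvable.

Answer: yes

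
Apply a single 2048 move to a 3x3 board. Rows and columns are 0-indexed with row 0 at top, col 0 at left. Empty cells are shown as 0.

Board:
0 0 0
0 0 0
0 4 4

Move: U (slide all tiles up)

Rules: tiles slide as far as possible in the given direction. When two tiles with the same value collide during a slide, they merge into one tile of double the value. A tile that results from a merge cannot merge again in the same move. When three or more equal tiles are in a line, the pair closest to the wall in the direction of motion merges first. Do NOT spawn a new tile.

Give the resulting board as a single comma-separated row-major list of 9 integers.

Slide up:
col 0: [0, 0, 0] -> [0, 0, 0]
col 1: [0, 0, 4] -> [4, 0, 0]
col 2: [0, 0, 4] -> [4, 0, 0]

Answer: 0, 4, 4, 0, 0, 0, 0, 0, 0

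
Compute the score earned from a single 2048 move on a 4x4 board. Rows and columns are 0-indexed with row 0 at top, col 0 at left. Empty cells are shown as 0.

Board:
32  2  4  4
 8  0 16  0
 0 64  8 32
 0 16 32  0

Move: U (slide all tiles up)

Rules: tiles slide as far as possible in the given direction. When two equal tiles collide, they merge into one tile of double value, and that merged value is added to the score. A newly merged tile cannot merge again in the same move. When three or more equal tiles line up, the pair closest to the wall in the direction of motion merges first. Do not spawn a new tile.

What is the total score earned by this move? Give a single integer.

Answer: 0

Derivation:
Slide up:
col 0: [32, 8, 0, 0] -> [32, 8, 0, 0]  score +0 (running 0)
col 1: [2, 0, 64, 16] -> [2, 64, 16, 0]  score +0 (running 0)
col 2: [4, 16, 8, 32] -> [4, 16, 8, 32]  score +0 (running 0)
col 3: [4, 0, 32, 0] -> [4, 32, 0, 0]  score +0 (running 0)
Board after move:
32  2  4  4
 8 64 16 32
 0 16  8  0
 0  0 32  0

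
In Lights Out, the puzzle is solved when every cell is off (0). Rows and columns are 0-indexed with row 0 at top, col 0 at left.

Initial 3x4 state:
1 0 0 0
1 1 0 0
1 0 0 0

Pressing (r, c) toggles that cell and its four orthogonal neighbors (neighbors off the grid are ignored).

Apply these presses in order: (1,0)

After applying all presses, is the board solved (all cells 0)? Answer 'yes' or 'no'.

Answer: yes

Derivation:
After press 1 at (1,0):
0 0 0 0
0 0 0 0
0 0 0 0

Lights still on: 0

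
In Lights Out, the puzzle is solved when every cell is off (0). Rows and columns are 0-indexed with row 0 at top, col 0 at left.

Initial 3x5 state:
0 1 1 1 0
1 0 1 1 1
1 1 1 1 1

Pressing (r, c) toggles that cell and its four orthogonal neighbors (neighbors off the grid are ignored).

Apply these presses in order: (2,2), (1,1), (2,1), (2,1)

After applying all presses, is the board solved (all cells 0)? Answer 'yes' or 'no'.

After press 1 at (2,2):
0 1 1 1 0
1 0 0 1 1
1 0 0 0 1

After press 2 at (1,1):
0 0 1 1 0
0 1 1 1 1
1 1 0 0 1

After press 3 at (2,1):
0 0 1 1 0
0 0 1 1 1
0 0 1 0 1

After press 4 at (2,1):
0 0 1 1 0
0 1 1 1 1
1 1 0 0 1

Lights still on: 9

Answer: no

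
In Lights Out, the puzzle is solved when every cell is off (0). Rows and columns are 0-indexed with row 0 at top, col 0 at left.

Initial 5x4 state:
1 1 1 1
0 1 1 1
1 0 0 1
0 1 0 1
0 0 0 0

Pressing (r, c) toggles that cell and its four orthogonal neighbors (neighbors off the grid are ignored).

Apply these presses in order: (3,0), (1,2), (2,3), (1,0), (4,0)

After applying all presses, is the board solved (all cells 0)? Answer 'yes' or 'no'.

Answer: no

Derivation:
After press 1 at (3,0):
1 1 1 1
0 1 1 1
0 0 0 1
1 0 0 1
1 0 0 0

After press 2 at (1,2):
1 1 0 1
0 0 0 0
0 0 1 1
1 0 0 1
1 0 0 0

After press 3 at (2,3):
1 1 0 1
0 0 0 1
0 0 0 0
1 0 0 0
1 0 0 0

After press 4 at (1,0):
0 1 0 1
1 1 0 1
1 0 0 0
1 0 0 0
1 0 0 0

After press 5 at (4,0):
0 1 0 1
1 1 0 1
1 0 0 0
0 0 0 0
0 1 0 0

Lights still on: 7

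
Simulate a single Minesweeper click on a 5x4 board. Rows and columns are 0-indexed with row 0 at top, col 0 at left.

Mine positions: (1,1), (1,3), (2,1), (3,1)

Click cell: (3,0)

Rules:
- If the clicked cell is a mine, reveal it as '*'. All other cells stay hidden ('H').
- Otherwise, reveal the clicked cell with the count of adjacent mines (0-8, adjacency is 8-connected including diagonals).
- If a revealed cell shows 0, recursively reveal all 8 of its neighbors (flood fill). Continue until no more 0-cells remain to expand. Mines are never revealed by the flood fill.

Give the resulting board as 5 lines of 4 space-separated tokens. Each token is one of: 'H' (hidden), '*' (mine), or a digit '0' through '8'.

H H H H
H H H H
H H H H
2 H H H
H H H H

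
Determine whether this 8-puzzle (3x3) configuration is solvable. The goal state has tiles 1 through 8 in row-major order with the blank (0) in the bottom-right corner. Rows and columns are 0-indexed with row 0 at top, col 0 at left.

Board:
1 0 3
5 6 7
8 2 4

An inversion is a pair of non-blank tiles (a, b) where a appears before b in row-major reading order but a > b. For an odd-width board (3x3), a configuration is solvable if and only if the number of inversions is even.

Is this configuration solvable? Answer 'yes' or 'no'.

Inversions (pairs i<j in row-major order where tile[i] > tile[j] > 0): 9
9 is odd, so the puzzle is not solvable.

Answer: no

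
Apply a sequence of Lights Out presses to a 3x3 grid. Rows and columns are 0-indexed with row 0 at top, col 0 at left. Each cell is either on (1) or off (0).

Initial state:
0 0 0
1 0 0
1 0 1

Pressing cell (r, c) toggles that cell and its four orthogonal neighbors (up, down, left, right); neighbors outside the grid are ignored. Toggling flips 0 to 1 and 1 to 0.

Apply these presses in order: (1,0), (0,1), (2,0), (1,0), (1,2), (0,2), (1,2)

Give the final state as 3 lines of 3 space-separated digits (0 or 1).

After press 1 at (1,0):
1 0 0
0 1 0
0 0 1

After press 2 at (0,1):
0 1 1
0 0 0
0 0 1

After press 3 at (2,0):
0 1 1
1 0 0
1 1 1

After press 4 at (1,0):
1 1 1
0 1 0
0 1 1

After press 5 at (1,2):
1 1 0
0 0 1
0 1 0

After press 6 at (0,2):
1 0 1
0 0 0
0 1 0

After press 7 at (1,2):
1 0 0
0 1 1
0 1 1

Answer: 1 0 0
0 1 1
0 1 1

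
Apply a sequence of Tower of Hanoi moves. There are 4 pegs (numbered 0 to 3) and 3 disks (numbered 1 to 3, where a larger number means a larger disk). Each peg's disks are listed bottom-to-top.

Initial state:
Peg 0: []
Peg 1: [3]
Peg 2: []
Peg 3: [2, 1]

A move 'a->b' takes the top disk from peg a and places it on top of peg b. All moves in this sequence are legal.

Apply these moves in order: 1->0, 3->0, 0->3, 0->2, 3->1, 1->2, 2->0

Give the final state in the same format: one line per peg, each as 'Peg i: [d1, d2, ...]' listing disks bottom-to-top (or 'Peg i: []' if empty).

After move 1 (1->0):
Peg 0: [3]
Peg 1: []
Peg 2: []
Peg 3: [2, 1]

After move 2 (3->0):
Peg 0: [3, 1]
Peg 1: []
Peg 2: []
Peg 3: [2]

After move 3 (0->3):
Peg 0: [3]
Peg 1: []
Peg 2: []
Peg 3: [2, 1]

After move 4 (0->2):
Peg 0: []
Peg 1: []
Peg 2: [3]
Peg 3: [2, 1]

After move 5 (3->1):
Peg 0: []
Peg 1: [1]
Peg 2: [3]
Peg 3: [2]

After move 6 (1->2):
Peg 0: []
Peg 1: []
Peg 2: [3, 1]
Peg 3: [2]

After move 7 (2->0):
Peg 0: [1]
Peg 1: []
Peg 2: [3]
Peg 3: [2]

Answer: Peg 0: [1]
Peg 1: []
Peg 2: [3]
Peg 3: [2]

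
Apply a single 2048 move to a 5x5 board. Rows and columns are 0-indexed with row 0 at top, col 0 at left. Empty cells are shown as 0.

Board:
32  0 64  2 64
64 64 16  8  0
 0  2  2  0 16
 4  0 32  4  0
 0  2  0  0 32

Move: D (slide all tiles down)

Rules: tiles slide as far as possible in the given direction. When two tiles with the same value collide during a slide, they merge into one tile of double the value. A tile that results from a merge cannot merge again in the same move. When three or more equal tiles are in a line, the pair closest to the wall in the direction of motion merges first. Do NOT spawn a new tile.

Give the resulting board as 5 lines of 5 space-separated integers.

Slide down:
col 0: [32, 64, 0, 4, 0] -> [0, 0, 32, 64, 4]
col 1: [0, 64, 2, 0, 2] -> [0, 0, 0, 64, 4]
col 2: [64, 16, 2, 32, 0] -> [0, 64, 16, 2, 32]
col 3: [2, 8, 0, 4, 0] -> [0, 0, 2, 8, 4]
col 4: [64, 0, 16, 0, 32] -> [0, 0, 64, 16, 32]

Answer:  0  0  0  0  0
 0  0 64  0  0
32  0 16  2 64
64 64  2  8 16
 4  4 32  4 32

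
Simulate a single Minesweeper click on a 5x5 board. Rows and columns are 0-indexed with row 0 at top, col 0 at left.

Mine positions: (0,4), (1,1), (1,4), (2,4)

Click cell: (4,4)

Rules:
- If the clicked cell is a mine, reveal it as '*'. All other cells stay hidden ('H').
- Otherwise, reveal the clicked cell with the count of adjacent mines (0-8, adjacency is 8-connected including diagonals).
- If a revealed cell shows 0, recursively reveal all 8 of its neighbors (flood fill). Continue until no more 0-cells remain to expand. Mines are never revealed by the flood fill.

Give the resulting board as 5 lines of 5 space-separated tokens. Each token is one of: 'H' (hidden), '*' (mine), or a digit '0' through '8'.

H H H H H
H H H H H
1 1 1 2 H
0 0 0 1 1
0 0 0 0 0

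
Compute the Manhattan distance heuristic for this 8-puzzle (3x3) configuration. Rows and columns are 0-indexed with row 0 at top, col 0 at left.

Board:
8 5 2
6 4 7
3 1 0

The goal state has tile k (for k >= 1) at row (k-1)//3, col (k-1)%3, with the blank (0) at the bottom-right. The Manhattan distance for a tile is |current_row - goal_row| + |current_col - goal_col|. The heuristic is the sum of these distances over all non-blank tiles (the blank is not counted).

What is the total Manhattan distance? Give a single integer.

Tile 8: (0,0)->(2,1) = 3
Tile 5: (0,1)->(1,1) = 1
Tile 2: (0,2)->(0,1) = 1
Tile 6: (1,0)->(1,2) = 2
Tile 4: (1,1)->(1,0) = 1
Tile 7: (1,2)->(2,0) = 3
Tile 3: (2,0)->(0,2) = 4
Tile 1: (2,1)->(0,0) = 3
Sum: 3 + 1 + 1 + 2 + 1 + 3 + 4 + 3 = 18

Answer: 18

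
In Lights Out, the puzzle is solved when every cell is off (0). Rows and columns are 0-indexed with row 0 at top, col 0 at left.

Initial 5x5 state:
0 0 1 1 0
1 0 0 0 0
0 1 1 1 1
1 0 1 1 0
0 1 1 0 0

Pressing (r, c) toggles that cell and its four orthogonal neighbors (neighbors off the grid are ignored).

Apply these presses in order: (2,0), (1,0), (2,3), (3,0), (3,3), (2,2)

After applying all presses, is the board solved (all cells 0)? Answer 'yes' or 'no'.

After press 1 at (2,0):
0 0 1 1 0
0 0 0 0 0
1 0 1 1 1
0 0 1 1 0
0 1 1 0 0

After press 2 at (1,0):
1 0 1 1 0
1 1 0 0 0
0 0 1 1 1
0 0 1 1 0
0 1 1 0 0

After press 3 at (2,3):
1 0 1 1 0
1 1 0 1 0
0 0 0 0 0
0 0 1 0 0
0 1 1 0 0

After press 4 at (3,0):
1 0 1 1 0
1 1 0 1 0
1 0 0 0 0
1 1 1 0 0
1 1 1 0 0

After press 5 at (3,3):
1 0 1 1 0
1 1 0 1 0
1 0 0 1 0
1 1 0 1 1
1 1 1 1 0

After press 6 at (2,2):
1 0 1 1 0
1 1 1 1 0
1 1 1 0 0
1 1 1 1 1
1 1 1 1 0

Lights still on: 19

Answer: no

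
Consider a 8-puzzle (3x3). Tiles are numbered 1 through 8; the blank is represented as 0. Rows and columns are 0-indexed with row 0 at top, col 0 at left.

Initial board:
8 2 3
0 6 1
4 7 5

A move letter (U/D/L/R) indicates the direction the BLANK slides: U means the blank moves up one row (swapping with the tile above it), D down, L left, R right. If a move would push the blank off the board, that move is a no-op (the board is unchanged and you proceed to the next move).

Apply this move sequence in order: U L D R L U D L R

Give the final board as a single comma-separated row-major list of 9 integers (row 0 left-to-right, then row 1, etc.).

Answer: 8, 2, 3, 6, 0, 1, 4, 7, 5

Derivation:
After move 1 (U):
0 2 3
8 6 1
4 7 5

After move 2 (L):
0 2 3
8 6 1
4 7 5

After move 3 (D):
8 2 3
0 6 1
4 7 5

After move 4 (R):
8 2 3
6 0 1
4 7 5

After move 5 (L):
8 2 3
0 6 1
4 7 5

After move 6 (U):
0 2 3
8 6 1
4 7 5

After move 7 (D):
8 2 3
0 6 1
4 7 5

After move 8 (L):
8 2 3
0 6 1
4 7 5

After move 9 (R):
8 2 3
6 0 1
4 7 5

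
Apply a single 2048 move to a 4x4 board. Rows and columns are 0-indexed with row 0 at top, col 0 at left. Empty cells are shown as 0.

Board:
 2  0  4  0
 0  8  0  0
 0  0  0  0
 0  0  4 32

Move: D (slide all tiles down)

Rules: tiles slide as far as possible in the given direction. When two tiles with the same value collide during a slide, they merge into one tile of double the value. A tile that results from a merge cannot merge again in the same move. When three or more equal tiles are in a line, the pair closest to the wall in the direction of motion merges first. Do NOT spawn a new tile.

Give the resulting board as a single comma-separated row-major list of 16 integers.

Answer: 0, 0, 0, 0, 0, 0, 0, 0, 0, 0, 0, 0, 2, 8, 8, 32

Derivation:
Slide down:
col 0: [2, 0, 0, 0] -> [0, 0, 0, 2]
col 1: [0, 8, 0, 0] -> [0, 0, 0, 8]
col 2: [4, 0, 0, 4] -> [0, 0, 0, 8]
col 3: [0, 0, 0, 32] -> [0, 0, 0, 32]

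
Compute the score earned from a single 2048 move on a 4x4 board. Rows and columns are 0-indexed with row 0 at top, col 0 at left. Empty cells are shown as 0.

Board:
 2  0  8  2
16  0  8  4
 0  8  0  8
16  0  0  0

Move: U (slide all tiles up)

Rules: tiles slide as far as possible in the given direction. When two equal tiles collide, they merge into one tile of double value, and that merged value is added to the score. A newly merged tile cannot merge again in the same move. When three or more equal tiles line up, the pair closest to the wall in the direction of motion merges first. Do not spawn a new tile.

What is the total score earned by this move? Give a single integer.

Answer: 48

Derivation:
Slide up:
col 0: [2, 16, 0, 16] -> [2, 32, 0, 0]  score +32 (running 32)
col 1: [0, 0, 8, 0] -> [8, 0, 0, 0]  score +0 (running 32)
col 2: [8, 8, 0, 0] -> [16, 0, 0, 0]  score +16 (running 48)
col 3: [2, 4, 8, 0] -> [2, 4, 8, 0]  score +0 (running 48)
Board after move:
 2  8 16  2
32  0  0  4
 0  0  0  8
 0  0  0  0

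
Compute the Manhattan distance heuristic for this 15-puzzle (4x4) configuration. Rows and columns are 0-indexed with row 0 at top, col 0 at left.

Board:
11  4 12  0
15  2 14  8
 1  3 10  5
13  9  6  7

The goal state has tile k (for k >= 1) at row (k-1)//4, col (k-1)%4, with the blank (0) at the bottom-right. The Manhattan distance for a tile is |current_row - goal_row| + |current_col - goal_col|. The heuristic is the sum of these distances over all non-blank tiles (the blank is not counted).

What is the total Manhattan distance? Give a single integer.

Answer: 35

Derivation:
Tile 11: (0,0)->(2,2) = 4
Tile 4: (0,1)->(0,3) = 2
Tile 12: (0,2)->(2,3) = 3
Tile 15: (1,0)->(3,2) = 4
Tile 2: (1,1)->(0,1) = 1
Tile 14: (1,2)->(3,1) = 3
Tile 8: (1,3)->(1,3) = 0
Tile 1: (2,0)->(0,0) = 2
Tile 3: (2,1)->(0,2) = 3
Tile 10: (2,2)->(2,1) = 1
Tile 5: (2,3)->(1,0) = 4
Tile 13: (3,0)->(3,0) = 0
Tile 9: (3,1)->(2,0) = 2
Tile 6: (3,2)->(1,1) = 3
Tile 7: (3,3)->(1,2) = 3
Sum: 4 + 2 + 3 + 4 + 1 + 3 + 0 + 2 + 3 + 1 + 4 + 0 + 2 + 3 + 3 = 35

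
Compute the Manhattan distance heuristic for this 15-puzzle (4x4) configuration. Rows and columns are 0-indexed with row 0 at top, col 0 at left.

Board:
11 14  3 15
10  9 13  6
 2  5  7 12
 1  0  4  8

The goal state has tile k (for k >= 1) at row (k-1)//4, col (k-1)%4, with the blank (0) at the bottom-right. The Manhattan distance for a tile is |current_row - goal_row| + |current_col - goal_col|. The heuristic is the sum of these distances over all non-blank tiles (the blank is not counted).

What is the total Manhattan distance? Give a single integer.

Tile 11: at (0,0), goal (2,2), distance |0-2|+|0-2| = 4
Tile 14: at (0,1), goal (3,1), distance |0-3|+|1-1| = 3
Tile 3: at (0,2), goal (0,2), distance |0-0|+|2-2| = 0
Tile 15: at (0,3), goal (3,2), distance |0-3|+|3-2| = 4
Tile 10: at (1,0), goal (2,1), distance |1-2|+|0-1| = 2
Tile 9: at (1,1), goal (2,0), distance |1-2|+|1-0| = 2
Tile 13: at (1,2), goal (3,0), distance |1-3|+|2-0| = 4
Tile 6: at (1,3), goal (1,1), distance |1-1|+|3-1| = 2
Tile 2: at (2,0), goal (0,1), distance |2-0|+|0-1| = 3
Tile 5: at (2,1), goal (1,0), distance |2-1|+|1-0| = 2
Tile 7: at (2,2), goal (1,2), distance |2-1|+|2-2| = 1
Tile 12: at (2,3), goal (2,3), distance |2-2|+|3-3| = 0
Tile 1: at (3,0), goal (0,0), distance |3-0|+|0-0| = 3
Tile 4: at (3,2), goal (0,3), distance |3-0|+|2-3| = 4
Tile 8: at (3,3), goal (1,3), distance |3-1|+|3-3| = 2
Sum: 4 + 3 + 0 + 4 + 2 + 2 + 4 + 2 + 3 + 2 + 1 + 0 + 3 + 4 + 2 = 36

Answer: 36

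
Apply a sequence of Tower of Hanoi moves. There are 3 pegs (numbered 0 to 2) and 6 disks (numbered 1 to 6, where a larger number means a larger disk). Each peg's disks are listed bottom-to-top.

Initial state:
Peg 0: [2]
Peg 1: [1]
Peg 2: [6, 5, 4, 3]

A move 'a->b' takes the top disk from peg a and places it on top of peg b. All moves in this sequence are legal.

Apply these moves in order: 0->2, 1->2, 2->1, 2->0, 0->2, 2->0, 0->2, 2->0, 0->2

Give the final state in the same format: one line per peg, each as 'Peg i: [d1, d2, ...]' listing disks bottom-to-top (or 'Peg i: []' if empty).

After move 1 (0->2):
Peg 0: []
Peg 1: [1]
Peg 2: [6, 5, 4, 3, 2]

After move 2 (1->2):
Peg 0: []
Peg 1: []
Peg 2: [6, 5, 4, 3, 2, 1]

After move 3 (2->1):
Peg 0: []
Peg 1: [1]
Peg 2: [6, 5, 4, 3, 2]

After move 4 (2->0):
Peg 0: [2]
Peg 1: [1]
Peg 2: [6, 5, 4, 3]

After move 5 (0->2):
Peg 0: []
Peg 1: [1]
Peg 2: [6, 5, 4, 3, 2]

After move 6 (2->0):
Peg 0: [2]
Peg 1: [1]
Peg 2: [6, 5, 4, 3]

After move 7 (0->2):
Peg 0: []
Peg 1: [1]
Peg 2: [6, 5, 4, 3, 2]

After move 8 (2->0):
Peg 0: [2]
Peg 1: [1]
Peg 2: [6, 5, 4, 3]

After move 9 (0->2):
Peg 0: []
Peg 1: [1]
Peg 2: [6, 5, 4, 3, 2]

Answer: Peg 0: []
Peg 1: [1]
Peg 2: [6, 5, 4, 3, 2]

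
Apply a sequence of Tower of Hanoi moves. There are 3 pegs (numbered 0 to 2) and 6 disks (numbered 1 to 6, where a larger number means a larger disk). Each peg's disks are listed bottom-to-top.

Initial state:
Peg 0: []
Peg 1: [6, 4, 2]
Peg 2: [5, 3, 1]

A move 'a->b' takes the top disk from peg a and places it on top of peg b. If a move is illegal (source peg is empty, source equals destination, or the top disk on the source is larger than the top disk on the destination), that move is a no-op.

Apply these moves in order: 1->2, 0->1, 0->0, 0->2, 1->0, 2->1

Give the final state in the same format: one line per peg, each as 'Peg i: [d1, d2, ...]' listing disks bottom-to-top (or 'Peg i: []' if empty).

After move 1 (1->2):
Peg 0: []
Peg 1: [6, 4, 2]
Peg 2: [5, 3, 1]

After move 2 (0->1):
Peg 0: []
Peg 1: [6, 4, 2]
Peg 2: [5, 3, 1]

After move 3 (0->0):
Peg 0: []
Peg 1: [6, 4, 2]
Peg 2: [5, 3, 1]

After move 4 (0->2):
Peg 0: []
Peg 1: [6, 4, 2]
Peg 2: [5, 3, 1]

After move 5 (1->0):
Peg 0: [2]
Peg 1: [6, 4]
Peg 2: [5, 3, 1]

After move 6 (2->1):
Peg 0: [2]
Peg 1: [6, 4, 1]
Peg 2: [5, 3]

Answer: Peg 0: [2]
Peg 1: [6, 4, 1]
Peg 2: [5, 3]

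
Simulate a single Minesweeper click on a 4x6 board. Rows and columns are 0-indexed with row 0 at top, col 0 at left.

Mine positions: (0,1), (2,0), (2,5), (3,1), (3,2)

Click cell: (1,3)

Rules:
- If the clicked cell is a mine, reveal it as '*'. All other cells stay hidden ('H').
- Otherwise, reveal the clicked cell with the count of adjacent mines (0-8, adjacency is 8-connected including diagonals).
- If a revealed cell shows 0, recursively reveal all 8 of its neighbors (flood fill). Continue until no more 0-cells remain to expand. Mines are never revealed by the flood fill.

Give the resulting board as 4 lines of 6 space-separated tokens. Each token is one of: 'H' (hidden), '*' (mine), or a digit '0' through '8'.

H H 1 0 0 0
H H 1 0 1 1
H H 2 1 1 H
H H H H H H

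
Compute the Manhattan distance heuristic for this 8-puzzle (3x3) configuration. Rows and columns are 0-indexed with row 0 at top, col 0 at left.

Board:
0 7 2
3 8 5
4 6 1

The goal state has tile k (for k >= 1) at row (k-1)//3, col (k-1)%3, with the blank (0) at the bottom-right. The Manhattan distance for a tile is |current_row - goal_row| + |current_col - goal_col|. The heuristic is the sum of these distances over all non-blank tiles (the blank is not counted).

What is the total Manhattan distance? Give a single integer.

Tile 7: at (0,1), goal (2,0), distance |0-2|+|1-0| = 3
Tile 2: at (0,2), goal (0,1), distance |0-0|+|2-1| = 1
Tile 3: at (1,0), goal (0,2), distance |1-0|+|0-2| = 3
Tile 8: at (1,1), goal (2,1), distance |1-2|+|1-1| = 1
Tile 5: at (1,2), goal (1,1), distance |1-1|+|2-1| = 1
Tile 4: at (2,0), goal (1,0), distance |2-1|+|0-0| = 1
Tile 6: at (2,1), goal (1,2), distance |2-1|+|1-2| = 2
Tile 1: at (2,2), goal (0,0), distance |2-0|+|2-0| = 4
Sum: 3 + 1 + 3 + 1 + 1 + 1 + 2 + 4 = 16

Answer: 16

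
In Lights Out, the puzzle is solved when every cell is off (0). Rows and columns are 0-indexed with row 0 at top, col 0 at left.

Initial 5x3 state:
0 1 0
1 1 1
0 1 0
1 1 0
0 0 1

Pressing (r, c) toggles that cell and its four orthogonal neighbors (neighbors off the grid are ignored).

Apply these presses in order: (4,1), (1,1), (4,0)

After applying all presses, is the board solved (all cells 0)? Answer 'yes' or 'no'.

After press 1 at (4,1):
0 1 0
1 1 1
0 1 0
1 0 0
1 1 0

After press 2 at (1,1):
0 0 0
0 0 0
0 0 0
1 0 0
1 1 0

After press 3 at (4,0):
0 0 0
0 0 0
0 0 0
0 0 0
0 0 0

Lights still on: 0

Answer: yes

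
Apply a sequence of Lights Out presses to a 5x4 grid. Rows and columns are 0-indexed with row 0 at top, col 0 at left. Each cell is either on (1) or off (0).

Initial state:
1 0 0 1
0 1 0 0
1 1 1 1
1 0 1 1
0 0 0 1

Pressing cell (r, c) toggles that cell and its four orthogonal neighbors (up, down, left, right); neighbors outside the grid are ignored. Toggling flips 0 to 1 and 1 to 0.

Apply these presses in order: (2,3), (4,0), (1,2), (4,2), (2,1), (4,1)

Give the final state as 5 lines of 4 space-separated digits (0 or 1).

Answer: 1 0 1 1
0 1 1 0
0 0 0 0
0 0 0 0
0 1 0 0

Derivation:
After press 1 at (2,3):
1 0 0 1
0 1 0 1
1 1 0 0
1 0 1 0
0 0 0 1

After press 2 at (4,0):
1 0 0 1
0 1 0 1
1 1 0 0
0 0 1 0
1 1 0 1

After press 3 at (1,2):
1 0 1 1
0 0 1 0
1 1 1 0
0 0 1 0
1 1 0 1

After press 4 at (4,2):
1 0 1 1
0 0 1 0
1 1 1 0
0 0 0 0
1 0 1 0

After press 5 at (2,1):
1 0 1 1
0 1 1 0
0 0 0 0
0 1 0 0
1 0 1 0

After press 6 at (4,1):
1 0 1 1
0 1 1 0
0 0 0 0
0 0 0 0
0 1 0 0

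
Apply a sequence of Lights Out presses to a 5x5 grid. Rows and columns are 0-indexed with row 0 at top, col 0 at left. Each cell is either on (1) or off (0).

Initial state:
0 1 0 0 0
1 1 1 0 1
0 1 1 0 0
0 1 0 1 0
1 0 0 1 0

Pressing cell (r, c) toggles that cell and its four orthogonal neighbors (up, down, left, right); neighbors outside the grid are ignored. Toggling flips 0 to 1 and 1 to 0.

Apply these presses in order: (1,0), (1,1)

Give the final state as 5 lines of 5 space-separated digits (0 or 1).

After press 1 at (1,0):
1 1 0 0 0
0 0 1 0 1
1 1 1 0 0
0 1 0 1 0
1 0 0 1 0

After press 2 at (1,1):
1 0 0 0 0
1 1 0 0 1
1 0 1 0 0
0 1 0 1 0
1 0 0 1 0

Answer: 1 0 0 0 0
1 1 0 0 1
1 0 1 0 0
0 1 0 1 0
1 0 0 1 0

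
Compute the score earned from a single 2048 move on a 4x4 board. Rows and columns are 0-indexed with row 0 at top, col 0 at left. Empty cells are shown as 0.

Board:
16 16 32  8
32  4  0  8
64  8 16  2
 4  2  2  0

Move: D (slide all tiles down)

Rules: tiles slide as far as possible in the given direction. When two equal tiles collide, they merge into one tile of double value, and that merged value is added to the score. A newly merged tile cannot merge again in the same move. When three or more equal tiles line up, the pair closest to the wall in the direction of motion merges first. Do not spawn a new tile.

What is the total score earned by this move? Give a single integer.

Slide down:
col 0: [16, 32, 64, 4] -> [16, 32, 64, 4]  score +0 (running 0)
col 1: [16, 4, 8, 2] -> [16, 4, 8, 2]  score +0 (running 0)
col 2: [32, 0, 16, 2] -> [0, 32, 16, 2]  score +0 (running 0)
col 3: [8, 8, 2, 0] -> [0, 0, 16, 2]  score +16 (running 16)
Board after move:
16 16  0  0
32  4 32  0
64  8 16 16
 4  2  2  2

Answer: 16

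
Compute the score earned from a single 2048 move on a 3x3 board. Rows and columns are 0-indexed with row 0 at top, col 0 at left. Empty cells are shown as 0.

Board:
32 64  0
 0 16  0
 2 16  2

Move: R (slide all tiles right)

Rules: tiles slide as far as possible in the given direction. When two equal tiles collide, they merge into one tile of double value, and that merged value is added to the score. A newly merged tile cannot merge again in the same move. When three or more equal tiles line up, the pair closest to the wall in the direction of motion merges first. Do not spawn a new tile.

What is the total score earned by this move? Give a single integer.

Slide right:
row 0: [32, 64, 0] -> [0, 32, 64]  score +0 (running 0)
row 1: [0, 16, 0] -> [0, 0, 16]  score +0 (running 0)
row 2: [2, 16, 2] -> [2, 16, 2]  score +0 (running 0)
Board after move:
 0 32 64
 0  0 16
 2 16  2

Answer: 0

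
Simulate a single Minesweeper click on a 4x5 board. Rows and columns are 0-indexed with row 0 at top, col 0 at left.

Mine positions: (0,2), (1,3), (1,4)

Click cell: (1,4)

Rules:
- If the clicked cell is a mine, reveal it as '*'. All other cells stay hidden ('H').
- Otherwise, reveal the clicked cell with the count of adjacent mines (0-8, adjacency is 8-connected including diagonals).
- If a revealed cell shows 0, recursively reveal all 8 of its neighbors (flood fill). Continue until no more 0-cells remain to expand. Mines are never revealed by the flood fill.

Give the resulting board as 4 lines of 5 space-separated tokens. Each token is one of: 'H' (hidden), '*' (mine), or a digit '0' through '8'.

H H H H H
H H H H *
H H H H H
H H H H H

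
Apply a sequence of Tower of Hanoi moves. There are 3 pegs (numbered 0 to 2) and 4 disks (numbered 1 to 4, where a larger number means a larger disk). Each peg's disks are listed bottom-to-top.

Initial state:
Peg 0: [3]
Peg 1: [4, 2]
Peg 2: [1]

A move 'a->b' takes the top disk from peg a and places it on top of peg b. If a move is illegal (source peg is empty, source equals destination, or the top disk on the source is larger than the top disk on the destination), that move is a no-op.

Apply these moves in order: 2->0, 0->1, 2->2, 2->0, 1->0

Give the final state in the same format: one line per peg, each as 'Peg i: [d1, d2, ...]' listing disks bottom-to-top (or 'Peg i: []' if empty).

Answer: Peg 0: [3, 1]
Peg 1: [4, 2]
Peg 2: []

Derivation:
After move 1 (2->0):
Peg 0: [3, 1]
Peg 1: [4, 2]
Peg 2: []

After move 2 (0->1):
Peg 0: [3]
Peg 1: [4, 2, 1]
Peg 2: []

After move 3 (2->2):
Peg 0: [3]
Peg 1: [4, 2, 1]
Peg 2: []

After move 4 (2->0):
Peg 0: [3]
Peg 1: [4, 2, 1]
Peg 2: []

After move 5 (1->0):
Peg 0: [3, 1]
Peg 1: [4, 2]
Peg 2: []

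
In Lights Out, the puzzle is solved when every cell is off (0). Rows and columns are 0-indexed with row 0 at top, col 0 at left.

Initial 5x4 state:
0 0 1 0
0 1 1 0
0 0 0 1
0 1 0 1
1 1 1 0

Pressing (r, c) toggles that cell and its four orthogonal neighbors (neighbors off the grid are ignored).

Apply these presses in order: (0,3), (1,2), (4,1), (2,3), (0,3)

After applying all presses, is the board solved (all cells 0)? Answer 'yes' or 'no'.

Answer: yes

Derivation:
After press 1 at (0,3):
0 0 0 1
0 1 1 1
0 0 0 1
0 1 0 1
1 1 1 0

After press 2 at (1,2):
0 0 1 1
0 0 0 0
0 0 1 1
0 1 0 1
1 1 1 0

After press 3 at (4,1):
0 0 1 1
0 0 0 0
0 0 1 1
0 0 0 1
0 0 0 0

After press 4 at (2,3):
0 0 1 1
0 0 0 1
0 0 0 0
0 0 0 0
0 0 0 0

After press 5 at (0,3):
0 0 0 0
0 0 0 0
0 0 0 0
0 0 0 0
0 0 0 0

Lights still on: 0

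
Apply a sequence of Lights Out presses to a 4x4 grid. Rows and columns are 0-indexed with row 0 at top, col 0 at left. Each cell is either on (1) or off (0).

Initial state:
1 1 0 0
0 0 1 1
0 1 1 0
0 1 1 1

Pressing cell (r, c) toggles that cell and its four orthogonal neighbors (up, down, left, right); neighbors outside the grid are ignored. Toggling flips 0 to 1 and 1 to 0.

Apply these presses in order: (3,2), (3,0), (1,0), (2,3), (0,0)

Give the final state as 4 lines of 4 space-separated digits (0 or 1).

Answer: 1 0 0 0
0 1 1 0
0 1 1 1
1 1 0 1

Derivation:
After press 1 at (3,2):
1 1 0 0
0 0 1 1
0 1 0 0
0 0 0 0

After press 2 at (3,0):
1 1 0 0
0 0 1 1
1 1 0 0
1 1 0 0

After press 3 at (1,0):
0 1 0 0
1 1 1 1
0 1 0 0
1 1 0 0

After press 4 at (2,3):
0 1 0 0
1 1 1 0
0 1 1 1
1 1 0 1

After press 5 at (0,0):
1 0 0 0
0 1 1 0
0 1 1 1
1 1 0 1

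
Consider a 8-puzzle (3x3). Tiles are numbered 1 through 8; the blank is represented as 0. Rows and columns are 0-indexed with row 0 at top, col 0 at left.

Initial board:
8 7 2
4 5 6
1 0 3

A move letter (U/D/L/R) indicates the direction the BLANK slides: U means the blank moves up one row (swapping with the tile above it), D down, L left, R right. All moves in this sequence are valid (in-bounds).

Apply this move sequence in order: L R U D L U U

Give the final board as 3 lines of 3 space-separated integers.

Answer: 0 7 2
8 5 6
4 1 3

Derivation:
After move 1 (L):
8 7 2
4 5 6
0 1 3

After move 2 (R):
8 7 2
4 5 6
1 0 3

After move 3 (U):
8 7 2
4 0 6
1 5 3

After move 4 (D):
8 7 2
4 5 6
1 0 3

After move 5 (L):
8 7 2
4 5 6
0 1 3

After move 6 (U):
8 7 2
0 5 6
4 1 3

After move 7 (U):
0 7 2
8 5 6
4 1 3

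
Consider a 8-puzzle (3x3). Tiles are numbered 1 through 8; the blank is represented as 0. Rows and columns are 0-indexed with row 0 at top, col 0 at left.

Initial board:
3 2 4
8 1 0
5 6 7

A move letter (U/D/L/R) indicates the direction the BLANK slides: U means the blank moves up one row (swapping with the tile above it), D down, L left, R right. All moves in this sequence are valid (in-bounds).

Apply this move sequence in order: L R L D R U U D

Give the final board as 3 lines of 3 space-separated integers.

After move 1 (L):
3 2 4
8 0 1
5 6 7

After move 2 (R):
3 2 4
8 1 0
5 6 7

After move 3 (L):
3 2 4
8 0 1
5 6 7

After move 4 (D):
3 2 4
8 6 1
5 0 7

After move 5 (R):
3 2 4
8 6 1
5 7 0

After move 6 (U):
3 2 4
8 6 0
5 7 1

After move 7 (U):
3 2 0
8 6 4
5 7 1

After move 8 (D):
3 2 4
8 6 0
5 7 1

Answer: 3 2 4
8 6 0
5 7 1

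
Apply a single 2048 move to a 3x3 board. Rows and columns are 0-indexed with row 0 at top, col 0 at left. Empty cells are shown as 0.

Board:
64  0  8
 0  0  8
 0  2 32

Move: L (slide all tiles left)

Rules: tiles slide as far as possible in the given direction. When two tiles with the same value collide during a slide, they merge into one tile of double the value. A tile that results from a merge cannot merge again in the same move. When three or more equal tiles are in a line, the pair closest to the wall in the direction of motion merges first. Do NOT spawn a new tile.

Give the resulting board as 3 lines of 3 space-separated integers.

Answer: 64  8  0
 8  0  0
 2 32  0

Derivation:
Slide left:
row 0: [64, 0, 8] -> [64, 8, 0]
row 1: [0, 0, 8] -> [8, 0, 0]
row 2: [0, 2, 32] -> [2, 32, 0]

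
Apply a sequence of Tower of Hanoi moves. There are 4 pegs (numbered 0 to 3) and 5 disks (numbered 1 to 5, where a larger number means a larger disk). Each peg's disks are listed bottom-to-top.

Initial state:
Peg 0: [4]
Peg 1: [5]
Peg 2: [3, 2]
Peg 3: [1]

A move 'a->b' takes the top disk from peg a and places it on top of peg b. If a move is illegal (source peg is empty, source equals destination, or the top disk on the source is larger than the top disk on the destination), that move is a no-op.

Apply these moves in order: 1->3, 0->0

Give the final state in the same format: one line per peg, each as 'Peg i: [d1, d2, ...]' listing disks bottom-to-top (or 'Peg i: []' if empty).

Answer: Peg 0: [4]
Peg 1: [5]
Peg 2: [3, 2]
Peg 3: [1]

Derivation:
After move 1 (1->3):
Peg 0: [4]
Peg 1: [5]
Peg 2: [3, 2]
Peg 3: [1]

After move 2 (0->0):
Peg 0: [4]
Peg 1: [5]
Peg 2: [3, 2]
Peg 3: [1]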